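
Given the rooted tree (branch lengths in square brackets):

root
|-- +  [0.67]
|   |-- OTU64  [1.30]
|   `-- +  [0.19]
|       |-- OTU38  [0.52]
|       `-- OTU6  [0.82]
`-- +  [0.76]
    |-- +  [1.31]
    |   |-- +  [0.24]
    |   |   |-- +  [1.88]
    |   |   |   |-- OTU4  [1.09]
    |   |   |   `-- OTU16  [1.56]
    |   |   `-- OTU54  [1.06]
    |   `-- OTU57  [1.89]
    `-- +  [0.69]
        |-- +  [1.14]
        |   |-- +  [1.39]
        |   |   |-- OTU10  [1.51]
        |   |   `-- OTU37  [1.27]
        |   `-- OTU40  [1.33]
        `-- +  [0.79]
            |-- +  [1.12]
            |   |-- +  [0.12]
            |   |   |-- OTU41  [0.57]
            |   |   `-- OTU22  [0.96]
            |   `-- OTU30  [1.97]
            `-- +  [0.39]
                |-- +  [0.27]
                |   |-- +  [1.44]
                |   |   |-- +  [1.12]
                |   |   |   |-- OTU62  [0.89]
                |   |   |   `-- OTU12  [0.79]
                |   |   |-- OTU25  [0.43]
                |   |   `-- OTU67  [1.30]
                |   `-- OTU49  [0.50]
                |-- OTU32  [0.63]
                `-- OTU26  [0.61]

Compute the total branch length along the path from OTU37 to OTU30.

7.68

The path runs OTU37 → … → MRCA → … → OTU30; the MRCA is the node subtending (((OTU10,OTU37),OTU40),(((OTU41,OTU22),OTU30),((((OTU62,OTU12),OTU25,OTU67),OTU49),OTU32,OTU26))).
Branch lengths along that path: 1.27 + 1.39 + 1.14 + 0.79 + 1.12 + 1.97 = 7.68.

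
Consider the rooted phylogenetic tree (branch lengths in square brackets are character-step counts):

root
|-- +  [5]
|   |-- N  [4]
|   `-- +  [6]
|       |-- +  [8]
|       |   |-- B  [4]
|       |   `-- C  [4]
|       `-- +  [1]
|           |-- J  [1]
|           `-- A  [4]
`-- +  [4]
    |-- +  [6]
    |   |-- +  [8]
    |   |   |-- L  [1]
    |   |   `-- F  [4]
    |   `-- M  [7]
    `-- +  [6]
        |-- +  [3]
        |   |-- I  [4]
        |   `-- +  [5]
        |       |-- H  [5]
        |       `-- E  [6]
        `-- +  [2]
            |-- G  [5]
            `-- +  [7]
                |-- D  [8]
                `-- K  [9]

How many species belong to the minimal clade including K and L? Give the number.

9

The MRCA of K and L is the node subtending (((L,F),M),((I,(H,E)),(G,(D,K)))).
That clade contains 9 terminal taxa: D, E, F, G, H, I, K, L, M.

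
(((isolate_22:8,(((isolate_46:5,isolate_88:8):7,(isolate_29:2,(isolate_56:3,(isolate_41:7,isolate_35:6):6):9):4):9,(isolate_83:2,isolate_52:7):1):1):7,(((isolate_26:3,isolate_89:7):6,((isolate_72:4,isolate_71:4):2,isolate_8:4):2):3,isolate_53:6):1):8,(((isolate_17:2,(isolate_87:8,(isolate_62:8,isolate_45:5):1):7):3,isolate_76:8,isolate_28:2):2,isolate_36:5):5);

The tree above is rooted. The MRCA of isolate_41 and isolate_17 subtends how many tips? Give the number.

22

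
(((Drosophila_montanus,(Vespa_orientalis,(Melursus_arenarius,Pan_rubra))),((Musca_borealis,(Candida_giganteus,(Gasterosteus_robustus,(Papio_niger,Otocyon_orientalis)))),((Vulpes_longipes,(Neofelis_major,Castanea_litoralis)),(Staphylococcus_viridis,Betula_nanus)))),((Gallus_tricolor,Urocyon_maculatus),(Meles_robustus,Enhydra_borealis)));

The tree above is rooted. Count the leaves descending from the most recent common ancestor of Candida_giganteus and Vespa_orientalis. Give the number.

The MRCA of Candida_giganteus and Vespa_orientalis is the node subtending ((Drosophila_montanus,(Vespa_orientalis,(Melursus_arenarius,Pan_rubra))),((Musca_borealis,(Candida_giganteus,(Gasterosteus_robustus,(Papio_niger,Otocyon_orientalis)))),((Vulpes_longipes,(Neofelis_major,Castanea_litoralis)),(Staphylococcus_viridis,Betula_nanus)))).
That clade contains 14 terminal taxa: Betula_nanus, Candida_giganteus, Castanea_litoralis, Drosophila_montanus, Gasterosteus_robustus, Melursus_arenarius, Musca_borealis, Neofelis_major, Otocyon_orientalis, Pan_rubra, Papio_niger, Staphylococcus_viridis, Vespa_orientalis, Vulpes_longipes.

14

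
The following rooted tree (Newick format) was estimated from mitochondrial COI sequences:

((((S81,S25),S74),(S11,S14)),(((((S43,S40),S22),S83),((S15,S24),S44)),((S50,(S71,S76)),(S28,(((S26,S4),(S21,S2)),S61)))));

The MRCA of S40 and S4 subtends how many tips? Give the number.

The MRCA of S40 and S4 is the node subtending (((((S43,S40),S22),S83),((S15,S24),S44)),((S50,(S71,S76)),(S28,(((S26,S4),(S21,S2)),S61)))).
That clade contains 16 terminal taxa: S15, S2, S21, S22, S24, S26, S28, S4, S40, S43, S44, S50, S61, S71, S76, S83.

16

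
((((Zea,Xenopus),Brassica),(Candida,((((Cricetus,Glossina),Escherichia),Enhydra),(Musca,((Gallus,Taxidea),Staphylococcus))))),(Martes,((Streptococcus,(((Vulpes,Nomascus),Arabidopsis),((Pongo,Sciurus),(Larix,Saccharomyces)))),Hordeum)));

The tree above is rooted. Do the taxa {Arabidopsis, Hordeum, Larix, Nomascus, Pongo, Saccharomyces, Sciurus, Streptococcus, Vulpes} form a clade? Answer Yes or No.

The most recent common ancestor of these taxa subtends ((Streptococcus,(((Vulpes,Nomascus),Arabidopsis),((Pongo,Sciurus),(Larix,Saccharomyces)))),Hordeum).
That clade has exactly 9 tips — every listed taxon and nothing else — so the group is monophyletic.

Yes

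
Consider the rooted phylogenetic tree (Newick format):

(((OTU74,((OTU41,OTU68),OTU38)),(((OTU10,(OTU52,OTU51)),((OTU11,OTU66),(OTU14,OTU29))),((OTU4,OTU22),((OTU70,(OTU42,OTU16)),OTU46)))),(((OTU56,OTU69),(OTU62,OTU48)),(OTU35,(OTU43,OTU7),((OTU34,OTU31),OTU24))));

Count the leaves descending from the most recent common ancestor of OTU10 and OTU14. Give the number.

The MRCA of OTU10 and OTU14 is the node subtending ((OTU10,(OTU52,OTU51)),((OTU11,OTU66),(OTU14,OTU29))).
That clade contains 7 terminal taxa: OTU10, OTU11, OTU14, OTU29, OTU51, OTU52, OTU66.

7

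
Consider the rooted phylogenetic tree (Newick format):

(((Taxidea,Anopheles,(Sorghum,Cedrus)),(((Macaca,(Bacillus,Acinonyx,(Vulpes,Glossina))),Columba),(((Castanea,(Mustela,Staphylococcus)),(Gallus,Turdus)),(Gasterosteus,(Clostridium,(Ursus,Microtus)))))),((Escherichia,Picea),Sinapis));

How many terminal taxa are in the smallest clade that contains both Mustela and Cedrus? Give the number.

The MRCA of Mustela and Cedrus is the node subtending ((Taxidea,Anopheles,(Sorghum,Cedrus)),(((Macaca,(Bacillus,Acinonyx,(Vulpes,Glossina))),Columba),(((Castanea,(Mustela,Staphylococcus)),(Gallus,Turdus)),(Gasterosteus,(Clostridium,(Ursus,Microtus)))))).
That clade contains 19 terminal taxa: Acinonyx, Anopheles, Bacillus, Castanea, Cedrus, Clostridium, Columba, Gallus, Gasterosteus, Glossina, Macaca, Microtus, Mustela, Sorghum, Staphylococcus, Taxidea, Turdus, Ursus, Vulpes.

19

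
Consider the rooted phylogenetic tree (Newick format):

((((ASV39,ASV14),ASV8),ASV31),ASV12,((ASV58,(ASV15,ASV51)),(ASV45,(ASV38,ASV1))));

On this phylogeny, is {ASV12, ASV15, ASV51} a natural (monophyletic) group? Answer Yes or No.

No

The MRCA of the listed taxa is the root, so the smallest clade containing them is the whole tree.
That clade also contains ASV1, ASV14, ASV31, ASV38, ASV39, ASV45, ASV58, ASV8, which are not in the proposed group, so the group is not monophyletic.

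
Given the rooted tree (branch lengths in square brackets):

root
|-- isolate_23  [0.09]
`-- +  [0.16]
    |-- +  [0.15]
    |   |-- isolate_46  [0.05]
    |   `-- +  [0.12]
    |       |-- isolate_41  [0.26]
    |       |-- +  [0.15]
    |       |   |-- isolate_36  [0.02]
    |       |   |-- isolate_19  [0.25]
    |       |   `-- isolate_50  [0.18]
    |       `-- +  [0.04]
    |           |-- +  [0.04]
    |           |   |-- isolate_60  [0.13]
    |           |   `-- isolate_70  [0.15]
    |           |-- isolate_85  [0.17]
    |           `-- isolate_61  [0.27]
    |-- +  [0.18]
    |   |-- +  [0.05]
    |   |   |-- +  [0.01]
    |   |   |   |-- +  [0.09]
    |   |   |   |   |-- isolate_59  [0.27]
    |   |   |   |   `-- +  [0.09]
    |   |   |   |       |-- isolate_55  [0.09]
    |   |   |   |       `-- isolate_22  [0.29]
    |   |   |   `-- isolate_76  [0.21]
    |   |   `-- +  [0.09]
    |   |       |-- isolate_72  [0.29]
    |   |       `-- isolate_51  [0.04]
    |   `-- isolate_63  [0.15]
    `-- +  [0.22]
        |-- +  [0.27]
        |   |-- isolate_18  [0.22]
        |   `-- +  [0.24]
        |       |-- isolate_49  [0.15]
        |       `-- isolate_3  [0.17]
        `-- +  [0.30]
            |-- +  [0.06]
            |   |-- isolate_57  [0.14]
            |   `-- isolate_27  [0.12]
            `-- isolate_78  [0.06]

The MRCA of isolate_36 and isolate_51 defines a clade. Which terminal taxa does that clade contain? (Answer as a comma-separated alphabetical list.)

isolate_18, isolate_19, isolate_22, isolate_27, isolate_3, isolate_36, isolate_41, isolate_46, isolate_49, isolate_50, isolate_51, isolate_55, isolate_57, isolate_59, isolate_60, isolate_61, isolate_63, isolate_70, isolate_72, isolate_76, isolate_78, isolate_85

Tracing isolate_36: it sits inside (isolate_36,isolate_19,isolate_50).
Tracing isolate_51: it sits inside (isolate_72,isolate_51).
The smallest clade enclosing both is ((isolate_46,(isolate_41,(isolate_36,isolate_19,isolate_50),((isolate_60,isolate_70),isolate_85,isolate_61))),((((isolate_59,(isolate_55,isolate_22)),isolate_76),(isolate_72,isolate_51)),isolate_63),((isolate_18,(isolate_49,isolate_3)),((isolate_57,isolate_27),isolate_78))); the answer is its 22 terminal taxa in alphabetical order.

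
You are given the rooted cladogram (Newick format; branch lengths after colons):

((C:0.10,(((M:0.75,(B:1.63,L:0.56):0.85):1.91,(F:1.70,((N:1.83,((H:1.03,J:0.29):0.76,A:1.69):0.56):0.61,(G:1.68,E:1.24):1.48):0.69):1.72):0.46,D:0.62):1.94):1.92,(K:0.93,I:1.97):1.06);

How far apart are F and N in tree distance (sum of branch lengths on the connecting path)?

The path runs F → … → MRCA → … → N; the MRCA is the node subtending (F,((N,((H,J),A)),(G,E))).
Branch lengths along that path: 1.70 + 0.69 + 0.61 + 1.83 = 4.83.

4.83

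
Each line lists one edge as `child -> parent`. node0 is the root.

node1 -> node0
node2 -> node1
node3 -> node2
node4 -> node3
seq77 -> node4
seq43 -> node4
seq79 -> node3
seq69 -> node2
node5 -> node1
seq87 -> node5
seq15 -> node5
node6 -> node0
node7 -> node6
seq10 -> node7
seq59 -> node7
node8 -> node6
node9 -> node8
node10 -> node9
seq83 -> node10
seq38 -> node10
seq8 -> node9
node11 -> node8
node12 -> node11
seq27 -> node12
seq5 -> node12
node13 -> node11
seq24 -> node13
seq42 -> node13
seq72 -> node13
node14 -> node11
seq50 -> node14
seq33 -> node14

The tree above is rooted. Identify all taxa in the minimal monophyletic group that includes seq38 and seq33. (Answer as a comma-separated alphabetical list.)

seq24, seq27, seq33, seq38, seq42, seq5, seq50, seq72, seq8, seq83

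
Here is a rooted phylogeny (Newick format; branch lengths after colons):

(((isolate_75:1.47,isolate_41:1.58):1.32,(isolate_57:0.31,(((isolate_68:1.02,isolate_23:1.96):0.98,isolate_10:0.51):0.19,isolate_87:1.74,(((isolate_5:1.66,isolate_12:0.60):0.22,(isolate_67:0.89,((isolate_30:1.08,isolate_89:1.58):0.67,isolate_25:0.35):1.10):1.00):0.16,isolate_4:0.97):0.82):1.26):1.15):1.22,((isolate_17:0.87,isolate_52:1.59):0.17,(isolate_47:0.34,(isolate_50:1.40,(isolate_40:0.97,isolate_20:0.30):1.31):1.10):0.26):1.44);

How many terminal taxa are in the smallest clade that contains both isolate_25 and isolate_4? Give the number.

The MRCA of isolate_25 and isolate_4 is the node subtending (((isolate_5,isolate_12),(isolate_67,((isolate_30,isolate_89),isolate_25))),isolate_4).
That clade contains 7 terminal taxa: isolate_12, isolate_25, isolate_30, isolate_4, isolate_5, isolate_67, isolate_89.

7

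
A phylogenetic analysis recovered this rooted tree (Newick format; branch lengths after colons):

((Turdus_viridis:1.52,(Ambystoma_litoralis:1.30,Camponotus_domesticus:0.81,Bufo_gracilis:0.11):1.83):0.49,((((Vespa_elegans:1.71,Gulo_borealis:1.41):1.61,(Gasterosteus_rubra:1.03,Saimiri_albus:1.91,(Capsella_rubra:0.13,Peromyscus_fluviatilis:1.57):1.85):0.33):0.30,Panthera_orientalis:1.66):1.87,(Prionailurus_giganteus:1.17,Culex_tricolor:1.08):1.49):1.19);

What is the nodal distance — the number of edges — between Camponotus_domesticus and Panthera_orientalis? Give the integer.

6

The MRCA of Camponotus_domesticus and Panthera_orientalis is the root of the tree.
From Camponotus_domesticus up to that node: 3 branches. From Panthera_orientalis up to the same node: 3 branches. Total: 3 + 3 = 6.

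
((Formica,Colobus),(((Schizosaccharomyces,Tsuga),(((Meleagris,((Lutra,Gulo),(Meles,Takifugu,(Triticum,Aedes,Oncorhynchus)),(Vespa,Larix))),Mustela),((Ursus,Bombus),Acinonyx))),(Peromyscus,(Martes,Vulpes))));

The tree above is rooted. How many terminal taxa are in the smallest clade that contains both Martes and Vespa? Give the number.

The MRCA of Martes and Vespa is the node subtending (((Schizosaccharomyces,Tsuga),(((Meleagris,((Lutra,Gulo),(Meles,Takifugu,(Triticum,Aedes,Oncorhynchus)),(Vespa,Larix))),Mustela),((Ursus,Bombus),Acinonyx))),(Peromyscus,(Martes,Vulpes))).
That clade contains 19 terminal taxa: Acinonyx, Aedes, Bombus, Gulo, Larix, Lutra, Martes, Meleagris, Meles, Mustela, Oncorhynchus, Peromyscus, Schizosaccharomyces, Takifugu, Triticum, Tsuga, Ursus, Vespa, Vulpes.

19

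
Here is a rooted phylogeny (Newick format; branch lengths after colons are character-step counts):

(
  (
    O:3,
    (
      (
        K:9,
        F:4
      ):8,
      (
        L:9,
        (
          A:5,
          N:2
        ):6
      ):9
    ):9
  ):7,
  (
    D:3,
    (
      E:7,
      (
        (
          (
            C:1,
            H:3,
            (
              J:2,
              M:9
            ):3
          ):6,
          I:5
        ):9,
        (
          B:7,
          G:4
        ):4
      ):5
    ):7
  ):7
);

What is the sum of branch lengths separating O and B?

The path runs O → … → MRCA → … → B; the MRCA is the root of the tree.
Branch lengths along that path: 3 + 7 + 7 + 7 + 5 + 4 + 7 = 40.

40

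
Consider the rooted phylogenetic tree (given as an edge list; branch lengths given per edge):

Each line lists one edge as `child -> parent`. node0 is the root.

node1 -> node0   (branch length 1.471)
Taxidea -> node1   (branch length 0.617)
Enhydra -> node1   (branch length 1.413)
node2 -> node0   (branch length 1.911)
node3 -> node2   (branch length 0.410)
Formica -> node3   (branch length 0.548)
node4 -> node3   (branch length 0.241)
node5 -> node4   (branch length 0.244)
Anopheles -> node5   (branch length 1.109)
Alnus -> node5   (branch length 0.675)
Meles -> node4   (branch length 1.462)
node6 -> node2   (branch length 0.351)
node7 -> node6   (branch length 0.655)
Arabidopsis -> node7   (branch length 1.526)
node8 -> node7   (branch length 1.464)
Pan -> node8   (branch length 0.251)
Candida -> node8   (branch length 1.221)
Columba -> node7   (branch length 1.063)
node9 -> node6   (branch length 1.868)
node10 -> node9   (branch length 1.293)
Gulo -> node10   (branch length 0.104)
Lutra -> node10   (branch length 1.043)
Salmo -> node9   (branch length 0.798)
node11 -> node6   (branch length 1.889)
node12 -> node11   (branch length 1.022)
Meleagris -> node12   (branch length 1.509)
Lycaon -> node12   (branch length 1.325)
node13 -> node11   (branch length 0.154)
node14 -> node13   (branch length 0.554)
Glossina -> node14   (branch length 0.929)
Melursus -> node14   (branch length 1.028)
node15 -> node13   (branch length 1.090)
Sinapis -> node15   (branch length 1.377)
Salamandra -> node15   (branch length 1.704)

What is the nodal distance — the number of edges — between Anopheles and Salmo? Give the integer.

7

The MRCA of Anopheles and Salmo is the node subtending ((Formica,((Anopheles,Alnus),Meles)),((Arabidopsis,(Pan,Candida),Columba),((Gulo,Lutra),Salmo),((Meleagris,Lycaon),((Glossina,Melursus),(Sinapis,Salamandra))))).
From Anopheles up to that node: 4 branches. From Salmo up to the same node: 3 branches. Total: 4 + 3 = 7.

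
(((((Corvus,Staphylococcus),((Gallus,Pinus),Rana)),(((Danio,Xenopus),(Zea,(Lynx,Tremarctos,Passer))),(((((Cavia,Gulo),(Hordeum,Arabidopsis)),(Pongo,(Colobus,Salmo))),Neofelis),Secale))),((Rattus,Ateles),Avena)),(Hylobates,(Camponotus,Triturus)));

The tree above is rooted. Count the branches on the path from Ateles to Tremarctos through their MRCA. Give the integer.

The MRCA of Ateles and Tremarctos is the node subtending ((((Corvus,Staphylococcus),((Gallus,Pinus),Rana)),(((Danio,Xenopus),(Zea,(Lynx,Tremarctos,Passer))),(((((Cavia,Gulo),(Hordeum,Arabidopsis)),(Pongo,(Colobus,Salmo))),Neofelis),Secale))),((Rattus,Ateles),Avena)).
From Ateles up to that node: 3 branches. From Tremarctos up to the same node: 6 branches. Total: 3 + 6 = 9.

9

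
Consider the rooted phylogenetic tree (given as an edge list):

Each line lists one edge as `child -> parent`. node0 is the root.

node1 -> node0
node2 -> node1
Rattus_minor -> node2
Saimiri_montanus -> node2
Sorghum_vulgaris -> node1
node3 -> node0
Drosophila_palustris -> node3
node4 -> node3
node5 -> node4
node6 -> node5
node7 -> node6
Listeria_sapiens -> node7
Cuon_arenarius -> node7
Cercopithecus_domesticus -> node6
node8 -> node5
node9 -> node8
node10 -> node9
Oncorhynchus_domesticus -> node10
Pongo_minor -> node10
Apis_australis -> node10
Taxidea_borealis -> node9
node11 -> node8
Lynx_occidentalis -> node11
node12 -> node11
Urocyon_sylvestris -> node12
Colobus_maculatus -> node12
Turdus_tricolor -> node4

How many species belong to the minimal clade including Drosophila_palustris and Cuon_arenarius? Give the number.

12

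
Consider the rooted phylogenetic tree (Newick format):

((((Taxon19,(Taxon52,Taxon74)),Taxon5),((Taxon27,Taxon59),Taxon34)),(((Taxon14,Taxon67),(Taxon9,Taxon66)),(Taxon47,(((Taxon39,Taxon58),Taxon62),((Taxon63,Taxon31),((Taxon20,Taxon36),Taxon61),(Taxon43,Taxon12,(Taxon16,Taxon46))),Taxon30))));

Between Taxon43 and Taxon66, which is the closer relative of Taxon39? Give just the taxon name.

The MRCA of Taxon39 and Taxon43 subtends (((Taxon39,Taxon58),Taxon62),((Taxon63,Taxon31),((Taxon20,Taxon36),Taxon61),(Taxon43,Taxon12,(Taxon16,Taxon46))),Taxon30) (13 taxa).
The MRCA of Taxon39 and Taxon66 subtends (((Taxon14,Taxon67),(Taxon9,Taxon66)),(Taxon47,(((Taxon39,Taxon58),Taxon62),((Taxon63,Taxon31),((Taxon20,Taxon36),Taxon61),(Taxon43,Taxon12,(Taxon16,Taxon46))),Taxon30))) (18 taxa).
The first is nested inside the second, so Taxon39 shares a more recent common ancestor with Taxon43.

Taxon43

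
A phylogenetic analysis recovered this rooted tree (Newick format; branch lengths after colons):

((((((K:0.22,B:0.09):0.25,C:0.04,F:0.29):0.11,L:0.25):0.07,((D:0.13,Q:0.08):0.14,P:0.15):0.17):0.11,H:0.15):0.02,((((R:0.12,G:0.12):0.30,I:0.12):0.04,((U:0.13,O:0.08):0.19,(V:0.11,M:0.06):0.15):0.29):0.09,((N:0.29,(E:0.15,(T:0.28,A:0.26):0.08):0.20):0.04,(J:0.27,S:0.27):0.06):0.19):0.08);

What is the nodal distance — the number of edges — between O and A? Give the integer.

9

The MRCA of O and A is the node subtending ((((R,G),I),((U,O),(V,M))),((N,(E,(T,A))),(J,S))).
From O up to that node: 4 branches. From A up to the same node: 5 branches. Total: 4 + 5 = 9.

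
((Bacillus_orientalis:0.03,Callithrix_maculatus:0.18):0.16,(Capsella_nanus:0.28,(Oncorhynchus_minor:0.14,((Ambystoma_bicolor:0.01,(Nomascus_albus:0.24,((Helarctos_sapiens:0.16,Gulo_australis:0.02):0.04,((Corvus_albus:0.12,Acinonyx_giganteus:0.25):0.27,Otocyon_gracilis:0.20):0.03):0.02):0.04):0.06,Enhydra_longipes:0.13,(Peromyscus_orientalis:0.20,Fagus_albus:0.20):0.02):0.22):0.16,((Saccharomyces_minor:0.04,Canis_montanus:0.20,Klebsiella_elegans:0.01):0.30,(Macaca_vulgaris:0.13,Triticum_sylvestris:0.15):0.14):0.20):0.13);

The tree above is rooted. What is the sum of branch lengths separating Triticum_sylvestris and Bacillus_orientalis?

0.81

The path runs Triticum_sylvestris → … → MRCA → … → Bacillus_orientalis; the MRCA is the root of the tree.
Branch lengths along that path: 0.15 + 0.14 + 0.20 + 0.13 + 0.16 + 0.03 = 0.81.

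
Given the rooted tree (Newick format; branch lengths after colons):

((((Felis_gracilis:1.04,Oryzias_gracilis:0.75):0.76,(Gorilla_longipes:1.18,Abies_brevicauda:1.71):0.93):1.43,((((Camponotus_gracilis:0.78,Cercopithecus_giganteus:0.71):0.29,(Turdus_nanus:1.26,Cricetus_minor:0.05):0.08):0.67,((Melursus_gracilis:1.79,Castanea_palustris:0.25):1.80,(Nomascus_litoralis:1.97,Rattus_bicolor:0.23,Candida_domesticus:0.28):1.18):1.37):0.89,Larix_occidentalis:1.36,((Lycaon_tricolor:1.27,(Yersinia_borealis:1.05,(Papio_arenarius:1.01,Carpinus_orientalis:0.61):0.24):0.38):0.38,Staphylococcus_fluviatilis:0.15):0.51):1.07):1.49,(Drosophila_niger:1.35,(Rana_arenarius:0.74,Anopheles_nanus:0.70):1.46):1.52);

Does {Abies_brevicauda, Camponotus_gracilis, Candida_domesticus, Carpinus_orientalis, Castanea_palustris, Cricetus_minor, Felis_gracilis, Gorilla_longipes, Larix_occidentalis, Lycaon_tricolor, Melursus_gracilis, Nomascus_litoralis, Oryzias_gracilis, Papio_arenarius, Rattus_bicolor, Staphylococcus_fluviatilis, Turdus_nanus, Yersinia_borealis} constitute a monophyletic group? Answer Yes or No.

No

The MRCA of the listed taxa subtends (((Felis_gracilis,Oryzias_gracilis),(Gorilla_longipes,Abies_brevicauda)),((((Camponotus_gracilis,Cercopithecus_giganteus),(Turdus_nanus,Cricetus_minor)),((Melursus_gracilis,Castanea_palustris),(Nomascus_litoralis,Rattus_bicolor,Candida_domesticus))),Larix_occidentalis,((Lycaon_tricolor,(Yersinia_borealis,(Papio_arenarius,Carpinus_orientalis))),Staphylococcus_fluviatilis))).
That clade also contains Cercopithecus_giganteus, which is not in the proposed group, so the group is not monophyletic.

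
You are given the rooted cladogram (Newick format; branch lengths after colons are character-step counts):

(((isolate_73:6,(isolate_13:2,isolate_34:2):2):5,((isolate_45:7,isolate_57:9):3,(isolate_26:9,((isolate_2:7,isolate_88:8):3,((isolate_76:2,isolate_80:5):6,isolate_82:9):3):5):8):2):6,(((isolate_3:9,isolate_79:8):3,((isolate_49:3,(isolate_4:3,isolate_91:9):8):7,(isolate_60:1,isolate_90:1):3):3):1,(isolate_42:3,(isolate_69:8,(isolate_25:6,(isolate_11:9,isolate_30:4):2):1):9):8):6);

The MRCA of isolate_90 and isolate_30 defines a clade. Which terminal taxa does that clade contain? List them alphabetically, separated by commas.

Tracing isolate_90: it sits inside (isolate_60,isolate_90).
Tracing isolate_30: it sits inside (isolate_11,isolate_30).
The smallest clade enclosing both is (((isolate_3,isolate_79),((isolate_49,(isolate_4,isolate_91)),(isolate_60,isolate_90))),(isolate_42,(isolate_69,(isolate_25,(isolate_11,isolate_30))))); the answer is its 12 terminal taxa in alphabetical order.

isolate_11, isolate_25, isolate_3, isolate_30, isolate_4, isolate_42, isolate_49, isolate_60, isolate_69, isolate_79, isolate_90, isolate_91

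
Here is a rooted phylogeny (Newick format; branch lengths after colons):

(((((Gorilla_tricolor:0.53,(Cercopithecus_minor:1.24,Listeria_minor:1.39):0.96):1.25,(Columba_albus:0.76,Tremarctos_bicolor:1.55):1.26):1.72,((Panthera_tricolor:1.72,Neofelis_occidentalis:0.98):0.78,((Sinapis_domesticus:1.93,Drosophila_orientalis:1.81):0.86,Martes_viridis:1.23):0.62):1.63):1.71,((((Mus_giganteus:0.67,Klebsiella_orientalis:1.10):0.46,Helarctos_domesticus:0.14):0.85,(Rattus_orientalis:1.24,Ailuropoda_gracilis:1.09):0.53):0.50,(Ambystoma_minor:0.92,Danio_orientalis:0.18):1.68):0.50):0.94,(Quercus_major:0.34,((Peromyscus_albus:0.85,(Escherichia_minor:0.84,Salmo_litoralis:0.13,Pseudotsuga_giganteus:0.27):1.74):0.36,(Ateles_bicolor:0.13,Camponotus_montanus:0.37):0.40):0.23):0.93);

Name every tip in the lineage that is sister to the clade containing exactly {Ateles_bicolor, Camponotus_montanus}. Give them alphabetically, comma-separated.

Escherichia_minor, Peromyscus_albus, Pseudotsuga_giganteus, Salmo_litoralis

The clade containing exactly {Ateles_bicolor, Camponotus_montanus} attaches to the tree at the node subtending ((Peromyscus_albus,(Escherichia_minor,Salmo_litoralis,Pseudotsuga_giganteus)),(Ateles_bicolor,Camponotus_montanus)).
The other lineage descending from that same node — the sister group — is (Peromyscus_albus,(Escherichia_minor,Salmo_litoralis,Pseudotsuga_giganteus)); its 4 tips in alphabetical order are the answer.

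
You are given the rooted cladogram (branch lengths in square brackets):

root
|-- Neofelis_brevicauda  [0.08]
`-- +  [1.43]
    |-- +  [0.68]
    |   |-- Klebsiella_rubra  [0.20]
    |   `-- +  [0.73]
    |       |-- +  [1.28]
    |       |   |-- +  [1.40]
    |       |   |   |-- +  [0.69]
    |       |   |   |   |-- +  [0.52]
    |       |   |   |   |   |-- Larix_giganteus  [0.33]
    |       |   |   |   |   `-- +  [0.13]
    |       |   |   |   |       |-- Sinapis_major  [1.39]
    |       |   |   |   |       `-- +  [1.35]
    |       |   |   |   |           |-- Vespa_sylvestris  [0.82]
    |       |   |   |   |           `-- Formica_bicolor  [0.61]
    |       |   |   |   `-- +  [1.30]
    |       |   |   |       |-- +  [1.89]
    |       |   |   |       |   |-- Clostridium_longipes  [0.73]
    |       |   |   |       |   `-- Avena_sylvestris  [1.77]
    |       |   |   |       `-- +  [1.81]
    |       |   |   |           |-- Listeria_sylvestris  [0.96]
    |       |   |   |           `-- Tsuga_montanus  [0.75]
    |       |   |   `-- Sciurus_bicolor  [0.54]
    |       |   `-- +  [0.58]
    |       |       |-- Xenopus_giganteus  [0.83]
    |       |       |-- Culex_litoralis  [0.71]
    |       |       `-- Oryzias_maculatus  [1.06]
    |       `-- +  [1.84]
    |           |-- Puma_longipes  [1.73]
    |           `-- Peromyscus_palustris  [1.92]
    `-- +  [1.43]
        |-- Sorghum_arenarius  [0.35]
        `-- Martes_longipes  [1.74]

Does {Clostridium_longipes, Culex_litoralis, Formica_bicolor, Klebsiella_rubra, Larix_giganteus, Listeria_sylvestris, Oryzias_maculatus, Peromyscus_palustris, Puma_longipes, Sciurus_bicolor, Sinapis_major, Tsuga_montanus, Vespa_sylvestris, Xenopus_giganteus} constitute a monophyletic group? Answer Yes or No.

No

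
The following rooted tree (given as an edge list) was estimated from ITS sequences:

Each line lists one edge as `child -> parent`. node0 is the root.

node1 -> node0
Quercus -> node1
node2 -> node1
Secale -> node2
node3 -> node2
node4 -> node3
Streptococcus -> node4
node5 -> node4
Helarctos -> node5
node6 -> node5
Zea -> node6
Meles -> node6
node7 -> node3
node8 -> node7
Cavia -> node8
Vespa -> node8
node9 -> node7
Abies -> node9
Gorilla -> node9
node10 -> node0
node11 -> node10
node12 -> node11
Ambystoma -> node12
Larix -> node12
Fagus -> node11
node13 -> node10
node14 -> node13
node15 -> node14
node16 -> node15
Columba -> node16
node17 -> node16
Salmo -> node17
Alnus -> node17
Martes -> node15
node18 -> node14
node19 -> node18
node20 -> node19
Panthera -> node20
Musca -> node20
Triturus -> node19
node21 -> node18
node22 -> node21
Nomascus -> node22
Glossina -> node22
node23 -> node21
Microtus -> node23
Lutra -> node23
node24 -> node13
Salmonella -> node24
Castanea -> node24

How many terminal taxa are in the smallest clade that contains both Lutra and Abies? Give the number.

The MRCA of Lutra and Abies is the root, so the clade is the entire tree.
That clade contains 26 terminal taxa: Abies, Alnus, Ambystoma, Castanea, Cavia, Columba, Fagus, Glossina, Gorilla, Helarctos, Larix, Lutra, Martes, Meles, Microtus, Musca, Nomascus, Panthera, Quercus, Salmo, Salmonella, Secale, Streptococcus, Triturus, Vespa, Zea.

26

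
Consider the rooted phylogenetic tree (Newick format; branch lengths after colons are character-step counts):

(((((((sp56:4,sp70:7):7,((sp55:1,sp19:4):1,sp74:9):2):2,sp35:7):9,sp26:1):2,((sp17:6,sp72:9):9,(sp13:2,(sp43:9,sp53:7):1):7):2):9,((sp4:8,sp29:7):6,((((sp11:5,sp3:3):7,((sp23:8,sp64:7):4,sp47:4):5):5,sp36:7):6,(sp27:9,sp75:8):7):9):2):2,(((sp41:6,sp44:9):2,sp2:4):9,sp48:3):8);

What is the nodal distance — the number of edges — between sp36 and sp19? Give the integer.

11

The MRCA of sp36 and sp19 is the node subtending ((((((sp56,sp70),((sp55,sp19),sp74)),sp35),sp26),((sp17,sp72),(sp13,(sp43,sp53)))),((sp4,sp29),((((sp11,sp3),((sp23,sp64),sp47)),sp36),(sp27,sp75)))).
From sp36 up to that node: 4 branches. From sp19 up to the same node: 7 branches. Total: 4 + 7 = 11.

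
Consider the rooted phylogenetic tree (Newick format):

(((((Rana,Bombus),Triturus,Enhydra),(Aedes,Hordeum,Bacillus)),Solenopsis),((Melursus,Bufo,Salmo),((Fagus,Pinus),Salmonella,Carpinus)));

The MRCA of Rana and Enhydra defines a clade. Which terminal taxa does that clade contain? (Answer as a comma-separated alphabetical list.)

Bombus, Enhydra, Rana, Triturus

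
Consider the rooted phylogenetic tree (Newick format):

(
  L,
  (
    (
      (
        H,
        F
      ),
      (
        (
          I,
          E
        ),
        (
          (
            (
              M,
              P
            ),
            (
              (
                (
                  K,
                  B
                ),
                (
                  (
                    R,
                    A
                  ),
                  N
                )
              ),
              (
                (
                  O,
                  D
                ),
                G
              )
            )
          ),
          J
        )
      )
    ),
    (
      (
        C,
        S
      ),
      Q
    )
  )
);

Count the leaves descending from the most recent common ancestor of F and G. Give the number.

The MRCA of F and G is the node subtending ((H,F),((I,E),(((M,P),(((K,B),((R,A),N)),((O,D),G))),J))).
That clade contains 15 terminal taxa: A, B, D, E, F, G, H, I, J, K, M, N, O, P, R.

15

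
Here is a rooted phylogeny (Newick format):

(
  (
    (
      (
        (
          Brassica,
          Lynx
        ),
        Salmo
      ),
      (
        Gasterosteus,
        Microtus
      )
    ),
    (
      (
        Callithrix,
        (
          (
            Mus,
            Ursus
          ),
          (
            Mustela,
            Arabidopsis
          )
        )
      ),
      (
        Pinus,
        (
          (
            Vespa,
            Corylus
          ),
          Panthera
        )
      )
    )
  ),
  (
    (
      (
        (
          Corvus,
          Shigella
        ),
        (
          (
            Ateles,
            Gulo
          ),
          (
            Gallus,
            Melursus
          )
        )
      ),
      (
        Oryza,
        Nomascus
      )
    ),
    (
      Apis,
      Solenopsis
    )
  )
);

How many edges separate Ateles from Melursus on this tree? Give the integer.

4

The MRCA of Ateles and Melursus is the node subtending ((Ateles,Gulo),(Gallus,Melursus)).
From Ateles up to that node: 2 branches. From Melursus up to the same node: 2 branches. Total: 2 + 2 = 4.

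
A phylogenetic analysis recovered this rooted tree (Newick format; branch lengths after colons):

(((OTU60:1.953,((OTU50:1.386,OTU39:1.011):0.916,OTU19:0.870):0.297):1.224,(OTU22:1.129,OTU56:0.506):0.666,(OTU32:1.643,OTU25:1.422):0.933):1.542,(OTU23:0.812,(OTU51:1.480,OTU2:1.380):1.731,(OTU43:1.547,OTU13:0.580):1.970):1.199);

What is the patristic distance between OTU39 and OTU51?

9.400

The path runs OTU39 → … → MRCA → … → OTU51; the MRCA is the root of the tree.
Branch lengths along that path: 1.011 + 0.916 + 0.297 + 1.224 + 1.542 + 1.199 + 1.731 + 1.480 = 9.400.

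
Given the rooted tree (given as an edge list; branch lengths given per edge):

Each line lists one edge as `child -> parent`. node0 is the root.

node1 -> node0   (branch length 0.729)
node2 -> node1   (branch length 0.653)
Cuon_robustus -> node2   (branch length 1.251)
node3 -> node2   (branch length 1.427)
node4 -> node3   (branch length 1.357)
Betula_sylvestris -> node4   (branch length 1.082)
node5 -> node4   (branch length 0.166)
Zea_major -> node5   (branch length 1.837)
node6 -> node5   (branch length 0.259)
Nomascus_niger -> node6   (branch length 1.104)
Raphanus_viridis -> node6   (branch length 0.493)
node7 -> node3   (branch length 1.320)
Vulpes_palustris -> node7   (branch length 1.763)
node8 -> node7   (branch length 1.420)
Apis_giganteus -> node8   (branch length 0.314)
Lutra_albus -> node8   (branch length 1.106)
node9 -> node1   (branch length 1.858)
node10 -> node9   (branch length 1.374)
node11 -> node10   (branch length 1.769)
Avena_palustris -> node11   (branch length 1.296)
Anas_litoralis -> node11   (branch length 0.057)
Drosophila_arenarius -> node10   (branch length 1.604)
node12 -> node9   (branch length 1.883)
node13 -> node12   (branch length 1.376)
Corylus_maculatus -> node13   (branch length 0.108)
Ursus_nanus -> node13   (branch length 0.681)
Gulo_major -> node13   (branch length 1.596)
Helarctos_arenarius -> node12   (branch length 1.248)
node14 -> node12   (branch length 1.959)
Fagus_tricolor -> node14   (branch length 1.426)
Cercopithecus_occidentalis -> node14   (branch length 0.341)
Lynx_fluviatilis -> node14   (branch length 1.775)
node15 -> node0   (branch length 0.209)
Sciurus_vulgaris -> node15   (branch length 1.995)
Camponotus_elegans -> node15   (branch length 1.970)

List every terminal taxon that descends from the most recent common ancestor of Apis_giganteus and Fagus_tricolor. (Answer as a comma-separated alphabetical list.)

Anas_litoralis, Apis_giganteus, Avena_palustris, Betula_sylvestris, Cercopithecus_occidentalis, Corylus_maculatus, Cuon_robustus, Drosophila_arenarius, Fagus_tricolor, Gulo_major, Helarctos_arenarius, Lutra_albus, Lynx_fluviatilis, Nomascus_niger, Raphanus_viridis, Ursus_nanus, Vulpes_palustris, Zea_major

Tracing Apis_giganteus: it sits inside (Apis_giganteus,Lutra_albus).
Tracing Fagus_tricolor: it sits inside (Fagus_tricolor,Cercopithecus_occidentalis,Lynx_fluviatilis).
The smallest clade enclosing both is ((Cuon_robustus,((Betula_sylvestris,(Zea_major,(Nomascus_niger,Raphanus_viridis))),(Vulpes_palustris,(Apis_giganteus,Lutra_albus)))),(((Avena_palustris,Anas_litoralis),Drosophila_arenarius),((Corylus_maculatus,Ursus_nanus,Gulo_major),Helarctos_arenarius,(Fagus_tricolor,Cercopithecus_occidentalis,Lynx_fluviatilis)))); the answer is its 18 terminal taxa in alphabetical order.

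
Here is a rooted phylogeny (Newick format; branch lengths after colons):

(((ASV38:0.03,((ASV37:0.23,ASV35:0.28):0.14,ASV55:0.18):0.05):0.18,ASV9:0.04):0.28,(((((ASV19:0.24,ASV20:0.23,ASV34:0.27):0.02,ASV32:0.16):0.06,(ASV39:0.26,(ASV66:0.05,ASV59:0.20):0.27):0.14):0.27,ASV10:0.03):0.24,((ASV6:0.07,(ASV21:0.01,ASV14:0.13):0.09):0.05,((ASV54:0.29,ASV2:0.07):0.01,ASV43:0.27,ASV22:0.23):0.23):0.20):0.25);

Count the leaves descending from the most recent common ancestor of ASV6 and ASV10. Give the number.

15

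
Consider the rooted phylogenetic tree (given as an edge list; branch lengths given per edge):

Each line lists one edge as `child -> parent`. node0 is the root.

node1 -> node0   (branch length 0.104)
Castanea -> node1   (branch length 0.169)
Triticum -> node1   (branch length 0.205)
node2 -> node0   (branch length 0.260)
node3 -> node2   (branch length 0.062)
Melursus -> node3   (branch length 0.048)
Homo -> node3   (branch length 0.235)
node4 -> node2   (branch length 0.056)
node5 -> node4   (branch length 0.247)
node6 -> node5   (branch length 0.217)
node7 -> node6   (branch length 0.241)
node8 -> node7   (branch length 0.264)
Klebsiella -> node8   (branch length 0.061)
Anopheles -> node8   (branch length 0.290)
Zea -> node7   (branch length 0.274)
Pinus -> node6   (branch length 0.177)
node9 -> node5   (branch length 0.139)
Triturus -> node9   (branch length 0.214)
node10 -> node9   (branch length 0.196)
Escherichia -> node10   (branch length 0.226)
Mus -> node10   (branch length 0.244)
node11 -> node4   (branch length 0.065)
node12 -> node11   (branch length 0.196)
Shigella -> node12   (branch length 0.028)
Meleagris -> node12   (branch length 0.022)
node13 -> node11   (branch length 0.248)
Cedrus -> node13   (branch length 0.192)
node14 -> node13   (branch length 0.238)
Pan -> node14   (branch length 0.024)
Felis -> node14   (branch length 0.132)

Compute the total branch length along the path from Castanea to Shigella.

The path runs Castanea → … → MRCA → … → Shigella; the MRCA is the root of the tree.
Branch lengths along that path: 0.169 + 0.104 + 0.260 + 0.056 + 0.065 + 0.196 + 0.028 = 0.878.

0.878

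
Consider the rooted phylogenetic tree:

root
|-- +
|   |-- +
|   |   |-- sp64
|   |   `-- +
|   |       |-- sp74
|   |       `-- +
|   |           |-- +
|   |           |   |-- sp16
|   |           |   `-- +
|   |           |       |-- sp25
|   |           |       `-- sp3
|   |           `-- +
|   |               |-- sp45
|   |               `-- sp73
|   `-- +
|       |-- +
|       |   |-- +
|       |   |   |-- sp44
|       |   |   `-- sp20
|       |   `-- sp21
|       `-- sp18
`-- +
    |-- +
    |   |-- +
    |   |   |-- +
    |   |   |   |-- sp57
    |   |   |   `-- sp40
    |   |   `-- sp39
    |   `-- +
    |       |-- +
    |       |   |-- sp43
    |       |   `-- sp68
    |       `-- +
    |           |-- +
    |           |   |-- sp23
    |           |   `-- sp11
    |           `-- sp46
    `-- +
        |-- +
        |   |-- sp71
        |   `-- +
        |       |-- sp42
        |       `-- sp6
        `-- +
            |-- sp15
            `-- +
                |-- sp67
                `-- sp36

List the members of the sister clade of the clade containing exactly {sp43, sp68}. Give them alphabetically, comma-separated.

sp11, sp23, sp46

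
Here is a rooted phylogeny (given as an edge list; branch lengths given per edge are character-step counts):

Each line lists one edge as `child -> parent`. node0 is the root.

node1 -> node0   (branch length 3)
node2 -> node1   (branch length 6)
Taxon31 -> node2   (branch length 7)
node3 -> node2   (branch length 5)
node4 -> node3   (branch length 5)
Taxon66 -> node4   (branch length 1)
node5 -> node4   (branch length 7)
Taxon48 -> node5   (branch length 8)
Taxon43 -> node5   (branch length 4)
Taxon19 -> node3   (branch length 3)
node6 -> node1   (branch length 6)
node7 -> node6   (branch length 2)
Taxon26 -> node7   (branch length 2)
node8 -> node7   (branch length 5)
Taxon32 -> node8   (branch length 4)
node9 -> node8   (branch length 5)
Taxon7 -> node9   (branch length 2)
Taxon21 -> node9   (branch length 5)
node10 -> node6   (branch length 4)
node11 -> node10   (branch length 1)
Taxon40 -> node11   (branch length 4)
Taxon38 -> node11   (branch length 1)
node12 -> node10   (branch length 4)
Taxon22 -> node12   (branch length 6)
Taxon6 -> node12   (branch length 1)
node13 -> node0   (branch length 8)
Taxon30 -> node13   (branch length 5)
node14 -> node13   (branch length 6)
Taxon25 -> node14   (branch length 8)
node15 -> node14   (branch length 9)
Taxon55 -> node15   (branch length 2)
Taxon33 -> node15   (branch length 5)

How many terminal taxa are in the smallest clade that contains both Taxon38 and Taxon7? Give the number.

The MRCA of Taxon38 and Taxon7 is the node subtending ((Taxon26,(Taxon32,(Taxon7,Taxon21))),((Taxon40,Taxon38),(Taxon22,Taxon6))).
That clade contains 8 terminal taxa: Taxon21, Taxon22, Taxon26, Taxon32, Taxon38, Taxon40, Taxon6, Taxon7.

8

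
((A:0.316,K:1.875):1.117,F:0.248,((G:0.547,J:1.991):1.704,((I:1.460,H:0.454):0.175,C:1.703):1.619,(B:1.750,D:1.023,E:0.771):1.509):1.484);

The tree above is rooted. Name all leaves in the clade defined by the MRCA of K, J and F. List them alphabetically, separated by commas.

A, B, C, D, E, F, G, H, I, J, K

Tracing K: it sits inside (A,K).
Tracing J: it sits inside (G,J).
Tracing F: it attaches directly to the root.
The smallest clade enclosing all 3 is the whole tree (their MRCA is the root), so the answer is all 11 tips in alphabetical order.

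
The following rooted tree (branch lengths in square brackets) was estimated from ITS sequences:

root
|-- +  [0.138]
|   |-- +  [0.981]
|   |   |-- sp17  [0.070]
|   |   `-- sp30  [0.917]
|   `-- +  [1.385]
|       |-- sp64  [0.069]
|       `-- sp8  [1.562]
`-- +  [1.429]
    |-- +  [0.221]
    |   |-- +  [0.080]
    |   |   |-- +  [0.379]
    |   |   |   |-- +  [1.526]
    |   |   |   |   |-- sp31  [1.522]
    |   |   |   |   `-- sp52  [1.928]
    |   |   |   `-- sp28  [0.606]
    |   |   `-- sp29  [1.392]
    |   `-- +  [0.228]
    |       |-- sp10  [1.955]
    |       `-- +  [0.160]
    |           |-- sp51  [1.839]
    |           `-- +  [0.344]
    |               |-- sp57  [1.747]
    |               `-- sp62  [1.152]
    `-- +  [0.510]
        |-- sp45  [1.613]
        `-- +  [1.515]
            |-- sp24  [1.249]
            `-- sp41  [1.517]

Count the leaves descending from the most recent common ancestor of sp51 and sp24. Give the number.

11

The MRCA of sp51 and sp24 is the node subtending (((((sp31,sp52),sp28),sp29),(sp10,(sp51,(sp57,sp62)))),(sp45,(sp24,sp41))).
That clade contains 11 terminal taxa: sp10, sp24, sp28, sp29, sp31, sp41, sp45, sp51, sp52, sp57, sp62.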